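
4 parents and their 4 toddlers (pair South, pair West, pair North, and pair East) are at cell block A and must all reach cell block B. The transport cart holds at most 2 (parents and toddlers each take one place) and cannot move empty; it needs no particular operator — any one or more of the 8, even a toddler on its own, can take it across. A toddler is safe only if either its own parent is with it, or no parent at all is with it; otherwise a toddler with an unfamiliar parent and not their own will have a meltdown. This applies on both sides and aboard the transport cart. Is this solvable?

No

Following every safe sequence of crossings from the start, the most of the 8 that can be at cell block B as the transport cart arrives there on crossings 1, 3, 5 is 2, 3, 4 respectively; the best ever achieved is 4 of 8.
From crossing 7 on, no configuration arises that was not already reachable earlier: only 44 distinct safe configurations (who is on which side, and where the transport cart is) can ever be reached, none of them has everyone across, and every continuation just revisits them. So no valid plan exists.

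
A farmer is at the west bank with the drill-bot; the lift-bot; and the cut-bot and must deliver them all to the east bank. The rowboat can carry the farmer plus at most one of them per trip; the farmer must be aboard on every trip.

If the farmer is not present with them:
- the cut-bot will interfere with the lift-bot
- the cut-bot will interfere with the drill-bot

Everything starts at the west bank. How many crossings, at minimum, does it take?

7

Counting alone: the farmer can take at most 1 across per trip to the east bank, so moving all 3 needs at least 3 loaded trips out, with a return between consecutive ones — at least 5 crossings.
The safety rule pushes this higher. Following every safe sequence of crossings, the most of the 3 that can be at the east bank as the rowboat arrives there on crossing 5 is 2 — never all 3.
So no plan with fewer than 7 crossings exists, and this one achieves 7:
1. Farmer goes to the east bank with the cut-bot.  [the west bank: the drill-bot, the lift-bot | the east bank: the cut-bot]
2. Farmer goes back to the west bank alone.  [the west bank: the drill-bot, the lift-bot | the east bank: the cut-bot]
3. Farmer goes to the east bank with the drill-bot.  [the west bank: the lift-bot | the east bank: the cut-bot, the drill-bot]
4. Farmer goes back to the west bank with the cut-bot.  [the west bank: the cut-bot, the lift-bot | the east bank: the drill-bot]
5. Farmer goes to the east bank with the lift-bot.  [the west bank: the cut-bot | the east bank: the drill-bot, the lift-bot]
6. Farmer goes back to the west bank alone.  [the west bank: the cut-bot | the east bank: the drill-bot, the lift-bot]
7. Farmer goes to the east bank with the cut-bot.  [the west bank: — | the east bank: the cut-bot, the drill-bot, the lift-bot]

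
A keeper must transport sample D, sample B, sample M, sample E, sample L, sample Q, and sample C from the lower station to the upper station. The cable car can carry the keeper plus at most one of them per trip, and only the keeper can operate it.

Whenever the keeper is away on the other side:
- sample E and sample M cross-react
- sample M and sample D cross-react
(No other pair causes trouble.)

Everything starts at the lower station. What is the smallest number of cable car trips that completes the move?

15

Counting alone: the keeper can take at most 1 across per trip to the upper station, so moving all 7 needs at least 7 loaded trips out, with a return between consecutive ones — at least 13 crossings.
The safety rule pushes this higher. Following every safe sequence of crossings, the most of the 7 that can be at the upper station as the cable car arrives there on crossing 13 is 6 — never all 7.
So no plan with fewer than 15 crossings exists, and this one achieves 15:
1. Keeper goes to the upper station with sample M.  [the lower station: sample B, sample C, sample D, sample E, sample L, sample Q | the upper station: sample M]
2. Keeper goes back to the lower station alone.  [the lower station: sample B, sample C, sample D, sample E, sample L, sample Q | the upper station: sample M]
3. Keeper goes to the upper station with sample D.  [the lower station: sample B, sample C, sample E, sample L, sample Q | the upper station: sample D, sample M]
4. Keeper goes back to the lower station with sample M.  [the lower station: sample B, sample C, sample E, sample L, sample M, sample Q | the upper station: sample D]
5. Keeper goes to the upper station with sample E.  [the lower station: sample B, sample C, sample L, sample M, sample Q | the upper station: sample D, sample E]
6. Keeper goes back to the lower station alone.  [the lower station: sample B, sample C, sample L, sample M, sample Q | the upper station: sample D, sample E]
7. Keeper goes to the upper station with sample B.  [the lower station: sample C, sample L, sample M, sample Q | the upper station: sample B, sample D, sample E]
8. Keeper goes back to the lower station alone.  [the lower station: sample C, sample L, sample M, sample Q | the upper station: sample B, sample D, sample E]
9. Keeper goes to the upper station with sample L.  [the lower station: sample C, sample M, sample Q | the upper station: sample B, sample D, sample E, sample L]
10. Keeper goes back to the lower station alone.  [the lower station: sample C, sample M, sample Q | the upper station: sample B, sample D, sample E, sample L]
11. Keeper goes to the upper station with sample Q.  [the lower station: sample C, sample M | the upper station: sample B, sample D, sample E, sample L, sample Q]
12. Keeper goes back to the lower station alone.  [the lower station: sample C, sample M | the upper station: sample B, sample D, sample E, sample L, sample Q]
13. Keeper goes to the upper station with sample C.  [the lower station: sample M | the upper station: sample B, sample C, sample D, sample E, sample L, sample Q]
14. Keeper goes back to the lower station alone.  [the lower station: sample M | the upper station: sample B, sample C, sample D, sample E, sample L, sample Q]
15. Keeper goes to the upper station with sample M.  [the lower station: — | the upper station: sample B, sample C, sample D, sample E, sample L, sample M, sample Q]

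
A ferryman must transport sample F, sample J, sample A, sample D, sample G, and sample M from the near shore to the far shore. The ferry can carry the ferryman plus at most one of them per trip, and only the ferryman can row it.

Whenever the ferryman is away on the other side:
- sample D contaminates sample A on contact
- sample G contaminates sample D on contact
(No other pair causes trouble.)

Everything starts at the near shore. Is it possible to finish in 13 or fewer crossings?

Yes — this plan uses 13 crossings (≤ 13):
1. Ferryman goes to the far shore with sample D.  [the near shore: sample A, sample F, sample G, sample J, sample M | the far shore: sample D]
2. Ferryman goes back to the near shore alone.  [the near shore: sample A, sample F, sample G, sample J, sample M | the far shore: sample D]
3. Ferryman goes to the far shore with sample F.  [the near shore: sample A, sample G, sample J, sample M | the far shore: sample D, sample F]
4. Ferryman goes back to the near shore alone.  [the near shore: sample A, sample G, sample J, sample M | the far shore: sample D, sample F]
5. Ferryman goes to the far shore with sample J.  [the near shore: sample A, sample G, sample M | the far shore: sample D, sample F, sample J]
6. Ferryman goes back to the near shore alone.  [the near shore: sample A, sample G, sample M | the far shore: sample D, sample F, sample J]
7. Ferryman goes to the far shore with sample A.  [the near shore: sample G, sample M | the far shore: sample A, sample D, sample F, sample J]
8. Ferryman goes back to the near shore with sample D.  [the near shore: sample D, sample G, sample M | the far shore: sample A, sample F, sample J]
9. Ferryman goes to the far shore with sample G.  [the near shore: sample D, sample M | the far shore: sample A, sample F, sample G, sample J]
10. Ferryman goes back to the near shore alone.  [the near shore: sample D, sample M | the far shore: sample A, sample F, sample G, sample J]
11. Ferryman goes to the far shore with sample M.  [the near shore: sample D | the far shore: sample A, sample F, sample G, sample J, sample M]
12. Ferryman goes back to the near shore alone.  [the near shore: sample D | the far shore: sample A, sample F, sample G, sample J, sample M]
13. Ferryman goes to the far shore with sample D.  [the near shore: — | the far shore: sample A, sample D, sample F, sample G, sample J, sample M]

Yes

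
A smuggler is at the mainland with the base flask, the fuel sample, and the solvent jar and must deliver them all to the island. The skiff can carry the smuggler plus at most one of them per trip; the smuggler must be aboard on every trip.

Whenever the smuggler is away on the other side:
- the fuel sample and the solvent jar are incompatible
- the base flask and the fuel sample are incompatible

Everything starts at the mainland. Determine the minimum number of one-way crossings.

7

Counting alone: the smuggler can take at most 1 across per trip to the island, so moving all 3 needs at least 3 loaded trips out, with a return between consecutive ones — at least 5 crossings.
The safety rule pushes this higher. Following every safe sequence of crossings, the most of the 3 that can be at the island as the skiff arrives there on crossing 5 is 2 — never all 3.
So no plan with fewer than 7 crossings exists, and this one achieves 7:
1. Smuggler goes to the island with the fuel sample.
2. Smuggler goes back to the mainland alone.
3. Smuggler goes to the island with the base flask.
4. Smuggler goes back to the mainland with the fuel sample.
5. Smuggler goes to the island with the solvent jar.
6. Smuggler goes back to the mainland alone.
7. Smuggler goes to the island with the fuel sample.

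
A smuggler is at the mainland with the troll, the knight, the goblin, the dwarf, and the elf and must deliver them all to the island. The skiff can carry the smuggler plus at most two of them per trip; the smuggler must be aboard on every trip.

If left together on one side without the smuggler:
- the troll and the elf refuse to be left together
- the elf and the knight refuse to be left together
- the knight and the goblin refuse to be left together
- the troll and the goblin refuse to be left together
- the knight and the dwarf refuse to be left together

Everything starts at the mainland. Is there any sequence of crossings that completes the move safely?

Yes

1. Smuggler goes to the island with the knight and the troll.
2. Smuggler goes back to the mainland alone.
3. Smuggler goes to the island with the goblin.
4. Smuggler goes back to the mainland with the knight and the troll.
5. Smuggler goes to the island with the dwarf and the elf.
6. Smuggler goes back to the mainland alone.
7. Smuggler goes to the island with the knight and the troll.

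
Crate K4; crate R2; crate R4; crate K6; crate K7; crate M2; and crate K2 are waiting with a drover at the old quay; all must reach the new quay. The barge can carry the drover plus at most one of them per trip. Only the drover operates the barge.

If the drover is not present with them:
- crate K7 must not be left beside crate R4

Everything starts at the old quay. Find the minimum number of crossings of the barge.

Counting alone: the drover can take at most 1 across per trip to the new quay, so moving all 7 needs at least 7 loaded trips out, with a return between consecutive ones — at least 13 crossings.
The plan below uses exactly 13 crossings, so it is optimal:
1. Drover goes to the new quay with crate R4.
2. Drover goes back to the old quay alone.
3. Drover goes to the new quay with crate K4.
4. Drover goes back to the old quay alone.
5. Drover goes to the new quay with crate R2.
6. Drover goes back to the old quay alone.
7. Drover goes to the new quay with crate K6.
8. Drover goes back to the old quay alone.
9. Drover goes to the new quay with crate M2.
10. Drover goes back to the old quay alone.
11. Drover goes to the new quay with crate K2.
12. Drover goes back to the old quay alone.
13. Drover goes to the new quay with crate K7.

13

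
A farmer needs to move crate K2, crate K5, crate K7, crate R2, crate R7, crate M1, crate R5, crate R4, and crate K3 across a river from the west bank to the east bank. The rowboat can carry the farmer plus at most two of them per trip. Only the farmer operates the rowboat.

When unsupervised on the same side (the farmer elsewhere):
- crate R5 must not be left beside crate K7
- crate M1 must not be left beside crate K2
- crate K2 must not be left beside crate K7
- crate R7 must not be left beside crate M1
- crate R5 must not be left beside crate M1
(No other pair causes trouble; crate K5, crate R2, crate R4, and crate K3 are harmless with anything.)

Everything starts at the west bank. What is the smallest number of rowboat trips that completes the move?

11

Counting alone: the farmer can take at most 2 across per trip to the east bank, so moving all 9 needs at least 5 loaded trips out, with a return between consecutive ones — at least 9 crossings.
The safety rule pushes this higher. Following every safe sequence of crossings, the most of the 9 that can be at the east bank as the rowboat arrives there on crossing 9 is 8 — never all 9.
So no plan with fewer than 11 crossings exists, and this one achieves 11:
1. Farmer goes to the east bank with crate K7 and crate M1.  [the west bank: crate K2, crate K3, crate K5, crate R2, crate R4, crate R5, crate R7 | the east bank: crate K7, crate M1]
2. Farmer goes back to the west bank alone.  [the west bank: crate K2, crate K3, crate K5, crate R2, crate R4, crate R5, crate R7 | the east bank: crate K7, crate M1]
3. Farmer goes to the east bank with crate K2.  [the west bank: crate K3, crate K5, crate R2, crate R4, crate R5, crate R7 | the east bank: crate K2, crate K7, crate M1]
4. Farmer goes back to the west bank with crate K7 and crate M1.  [the west bank: crate K3, crate K5, crate K7, crate M1, crate R2, crate R4, crate R5, crate R7 | the east bank: crate K2]
5. Farmer goes to the east bank with crate R5 and crate R7.  [the west bank: crate K3, crate K5, crate K7, crate M1, crate R2, crate R4 | the east bank: crate K2, crate R5, crate R7]
6. Farmer goes back to the west bank alone.  [the west bank: crate K3, crate K5, crate K7, crate M1, crate R2, crate R4 | the east bank: crate K2, crate R5, crate R7]
7. Farmer goes to the east bank with crate K5 and crate R2.  [the west bank: crate K3, crate K7, crate M1, crate R4 | the east bank: crate K2, crate K5, crate R2, crate R5, crate R7]
8. Farmer goes back to the west bank alone.  [the west bank: crate K3, crate K7, crate M1, crate R4 | the east bank: crate K2, crate K5, crate R2, crate R5, crate R7]
9. Farmer goes to the east bank with crate K3 and crate R4.  [the west bank: crate K7, crate M1 | the east bank: crate K2, crate K3, crate K5, crate R2, crate R4, crate R5, crate R7]
10. Farmer goes back to the west bank alone.  [the west bank: crate K7, crate M1 | the east bank: crate K2, crate K3, crate K5, crate R2, crate R4, crate R5, crate R7]
11. Farmer goes to the east bank with crate K7 and crate M1.  [the west bank: — | the east bank: crate K2, crate K3, crate K5, crate K7, crate M1, crate R2, crate R4, crate R5, crate R7]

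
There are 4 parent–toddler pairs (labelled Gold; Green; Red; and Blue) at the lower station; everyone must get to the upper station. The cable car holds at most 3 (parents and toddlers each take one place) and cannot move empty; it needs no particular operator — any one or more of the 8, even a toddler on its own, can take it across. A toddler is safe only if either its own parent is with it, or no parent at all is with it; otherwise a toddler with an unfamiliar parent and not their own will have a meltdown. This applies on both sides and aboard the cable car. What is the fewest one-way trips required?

9

Counting alone: each trip to the upper station takes at most 3 across and each return brings at least 1 back, so after t trips out (and t−1 returns) at most 3t − (t−1) of the 8 are across; that first reaches 8 at t = 4, so at least 7 crossings are needed.
The safety rule pushes this higher. Following every safe sequence of crossings, the most of the 8 that can be at the upper station as the cable car arrives there on crossing 7 is 7 — never all 8.
So no plan with fewer than 9 crossings exists, and this one achieves 9:
1. parent Gold and toddler Gold cross → the upper station.
2. parent Gold crosses ← the lower station.
3. parent Gold, parent Green, and toddler Green cross → the upper station.
4. parent Gold and toddler Gold cross ← the lower station.
5. parent Blue, parent Gold, and parent Red cross → the upper station.
6. toddler Green crosses ← the lower station.
7. toddler Gold and toddler Green cross → the upper station.
8. toddler Gold crosses ← the lower station.
9. toddler Blue, toddler Gold, and toddler Red cross → the upper station.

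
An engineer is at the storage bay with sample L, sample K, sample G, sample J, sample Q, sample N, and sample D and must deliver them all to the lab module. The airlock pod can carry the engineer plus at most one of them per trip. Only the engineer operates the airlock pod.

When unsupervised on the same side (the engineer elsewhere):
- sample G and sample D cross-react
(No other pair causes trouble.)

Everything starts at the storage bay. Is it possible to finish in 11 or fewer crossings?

Counting alone: the engineer can take at most 1 across per trip to the lab module, so moving all 7 needs at least 7 loaded trips out, with a return between consecutive ones — at least 13 crossings.
Since 11 < 13, 11 crossings cannot be enough. (The shortest complete plan in fact takes 13:)
1. Engineer goes to the lab module with sample G.
2. Engineer goes back to the storage bay alone.
3. Engineer goes to the lab module with sample L.
4. Engineer goes back to the storage bay alone.
5. Engineer goes to the lab module with sample K.
6. Engineer goes back to the storage bay alone.
7. Engineer goes to the lab module with sample J.
8. Engineer goes back to the storage bay alone.
9. Engineer goes to the lab module with sample Q.
10. Engineer goes back to the storage bay alone.
11. Engineer goes to the lab module with sample N.
12. Engineer goes back to the storage bay alone.
13. Engineer goes to the lab module with sample D.

No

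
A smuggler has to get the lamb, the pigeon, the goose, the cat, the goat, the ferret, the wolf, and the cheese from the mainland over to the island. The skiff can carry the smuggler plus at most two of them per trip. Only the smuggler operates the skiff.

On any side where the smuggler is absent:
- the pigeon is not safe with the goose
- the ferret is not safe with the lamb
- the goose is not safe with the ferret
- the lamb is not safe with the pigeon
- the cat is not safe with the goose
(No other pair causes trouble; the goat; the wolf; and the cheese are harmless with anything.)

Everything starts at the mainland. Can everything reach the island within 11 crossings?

Yes

Yes — this plan uses 9 crossings (≤ 11):
1. Smuggler goes to the island with the goose and the lamb.
2. Smuggler goes back to the mainland alone.
3. Smuggler goes to the island with the cat and the pigeon.
4. Smuggler goes back to the mainland with the goose and the lamb.
5. Smuggler goes to the island with the ferret and the goat.
6. Smuggler goes back to the mainland alone.
7. Smuggler goes to the island with the cheese and the wolf.
8. Smuggler goes back to the mainland alone.
9. Smuggler goes to the island with the goose and the lamb.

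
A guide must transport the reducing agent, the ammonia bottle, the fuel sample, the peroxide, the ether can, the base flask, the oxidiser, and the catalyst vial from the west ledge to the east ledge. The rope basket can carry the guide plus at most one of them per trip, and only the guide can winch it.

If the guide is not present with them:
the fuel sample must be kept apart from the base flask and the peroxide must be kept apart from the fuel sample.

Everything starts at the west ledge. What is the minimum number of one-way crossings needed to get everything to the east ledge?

17

Counting alone: the guide can take at most 1 across per trip to the east ledge, so moving all 8 needs at least 8 loaded trips out, with a return between consecutive ones — at least 15 crossings.
The safety rule pushes this higher. Following every safe sequence of crossings, the most of the 8 that can be at the east ledge as the rope basket arrives there on crossing 15 is 7 — never all 8.
So no plan with fewer than 17 crossings exists, and this one achieves 17:
1. Guide goes to the east ledge with the fuel sample.
2. Guide goes back to the west ledge alone.
3. Guide goes to the east ledge with the reducing agent.
4. Guide goes back to the west ledge alone.
5. Guide goes to the east ledge with the ammonia bottle.
6. Guide goes back to the west ledge alone.
7. Guide goes to the east ledge with the peroxide.
8. Guide goes back to the west ledge with the fuel sample.
9. Guide goes to the east ledge with the base flask.
10. Guide goes back to the west ledge alone.
11. Guide goes to the east ledge with the ether can.
12. Guide goes back to the west ledge alone.
13. Guide goes to the east ledge with the oxidiser.
14. Guide goes back to the west ledge alone.
15. Guide goes to the east ledge with the catalyst vial.
16. Guide goes back to the west ledge alone.
17. Guide goes to the east ledge with the fuel sample.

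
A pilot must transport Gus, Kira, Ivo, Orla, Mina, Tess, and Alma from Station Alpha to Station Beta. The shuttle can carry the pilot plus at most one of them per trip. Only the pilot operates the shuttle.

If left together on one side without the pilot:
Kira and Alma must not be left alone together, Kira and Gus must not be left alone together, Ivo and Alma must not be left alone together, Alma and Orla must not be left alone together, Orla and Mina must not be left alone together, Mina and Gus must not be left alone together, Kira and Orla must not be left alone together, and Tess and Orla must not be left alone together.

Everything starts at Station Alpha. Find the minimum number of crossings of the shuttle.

Whatever the first load, the items left behind include a forbidden pair without the pilot. No opening move is safe, so no plan exists.

impossible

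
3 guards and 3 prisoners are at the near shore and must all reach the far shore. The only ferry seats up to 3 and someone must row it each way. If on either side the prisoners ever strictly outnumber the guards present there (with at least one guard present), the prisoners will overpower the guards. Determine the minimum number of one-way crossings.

Counting alone: each trip to the far shore takes at most 3 across and each return brings at least 1 back, so after t trips out (and t−1 returns) at most 3t − (t−1) of the 6 are across; that first reaches 6 at t = 3, so at least 5 crossings are needed.
The plan below uses exactly 5 crossings, so it is optimal:
1. 2 prisoners → the far shore.  (the near shore: 3G 1P; the far shore: 0G 2P)
2. 1 prisoner ← the near shore.  (the near shore: 3G 2P; the far shore: 0G 1P)
3. 3 guards → the far shore.  (the near shore: 0G 2P; the far shore: 3G 1P)
4. 1 prisoner ← the near shore.  (the near shore: 0G 3P; the far shore: 3G 0P)
5. 3 prisoners → the far shore.  (the near shore: 0G 0P; the far shore: 3G 3P)

5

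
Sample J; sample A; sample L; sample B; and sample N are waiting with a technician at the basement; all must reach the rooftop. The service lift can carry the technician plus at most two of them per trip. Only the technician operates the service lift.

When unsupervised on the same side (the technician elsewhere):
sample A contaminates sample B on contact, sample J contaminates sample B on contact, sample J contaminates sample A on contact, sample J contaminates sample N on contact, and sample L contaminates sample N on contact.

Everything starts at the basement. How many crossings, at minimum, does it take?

impossible

Whatever the first load, the items left behind include a forbidden pair without the technician. No opening move is safe, so no plan exists.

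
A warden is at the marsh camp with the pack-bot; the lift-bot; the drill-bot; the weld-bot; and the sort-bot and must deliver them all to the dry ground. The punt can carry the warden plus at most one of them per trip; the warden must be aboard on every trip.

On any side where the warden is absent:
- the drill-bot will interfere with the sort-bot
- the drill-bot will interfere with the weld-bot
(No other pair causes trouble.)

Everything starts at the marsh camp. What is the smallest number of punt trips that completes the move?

11

Counting alone: the warden can take at most 1 across per trip to the dry ground, so moving all 5 needs at least 5 loaded trips out, with a return between consecutive ones — at least 9 crossings.
The safety rule pushes this higher. Following every safe sequence of crossings, the most of the 5 that can be at the dry ground as the punt arrives there on crossing 9 is 4 — never all 5.
So no plan with fewer than 11 crossings exists, and this one achieves 11:
1. Warden goes to the dry ground with the drill-bot.  [the marsh camp: the lift-bot, the pack-bot, the sort-bot, the weld-bot | the dry ground: the drill-bot]
2. Warden goes back to the marsh camp alone.  [the marsh camp: the lift-bot, the pack-bot, the sort-bot, the weld-bot | the dry ground: the drill-bot]
3. Warden goes to the dry ground with the pack-bot.  [the marsh camp: the lift-bot, the sort-bot, the weld-bot | the dry ground: the drill-bot, the pack-bot]
4. Warden goes back to the marsh camp alone.  [the marsh camp: the lift-bot, the sort-bot, the weld-bot | the dry ground: the drill-bot, the pack-bot]
5. Warden goes to the dry ground with the lift-bot.  [the marsh camp: the sort-bot, the weld-bot | the dry ground: the drill-bot, the lift-bot, the pack-bot]
6. Warden goes back to the marsh camp alone.  [the marsh camp: the sort-bot, the weld-bot | the dry ground: the drill-bot, the lift-bot, the pack-bot]
7. Warden goes to the dry ground with the weld-bot.  [the marsh camp: the sort-bot | the dry ground: the drill-bot, the lift-bot, the pack-bot, the weld-bot]
8. Warden goes back to the marsh camp with the drill-bot.  [the marsh camp: the drill-bot, the sort-bot | the dry ground: the lift-bot, the pack-bot, the weld-bot]
9. Warden goes to the dry ground with the sort-bot.  [the marsh camp: the drill-bot | the dry ground: the lift-bot, the pack-bot, the sort-bot, the weld-bot]
10. Warden goes back to the marsh camp alone.  [the marsh camp: the drill-bot | the dry ground: the lift-bot, the pack-bot, the sort-bot, the weld-bot]
11. Warden goes to the dry ground with the drill-bot.  [the marsh camp: — | the dry ground: the drill-bot, the lift-bot, the pack-bot, the sort-bot, the weld-bot]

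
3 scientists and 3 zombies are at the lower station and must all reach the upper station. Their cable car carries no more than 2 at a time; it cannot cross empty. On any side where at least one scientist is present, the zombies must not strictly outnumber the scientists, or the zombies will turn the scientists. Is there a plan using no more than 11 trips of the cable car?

Yes — this plan uses 11 crossings (≤ 11):
1. 2 zombies → the upper station.  (the lower station: 3S 1Z; the upper station: 0S 2Z)
2. 1 zombie ← the lower station.  (the lower station: 3S 2Z; the upper station: 0S 1Z)
3. 2 zombies → the upper station.  (the lower station: 3S 0Z; the upper station: 0S 3Z)
4. 1 zombie ← the lower station.  (the lower station: 3S 1Z; the upper station: 0S 2Z)
5. 2 scientists → the upper station.  (the lower station: 1S 1Z; the upper station: 2S 2Z)
6. 1 scientist and 1 zombie ← the lower station.  (the lower station: 2S 2Z; the upper station: 1S 1Z)
7. 2 scientists → the upper station.  (the lower station: 0S 2Z; the upper station: 3S 1Z)
8. 1 zombie ← the lower station.  (the lower station: 0S 3Z; the upper station: 3S 0Z)
9. 2 zombies → the upper station.  (the lower station: 0S 1Z; the upper station: 3S 2Z)
10. 1 zombie ← the lower station.  (the lower station: 0S 2Z; the upper station: 3S 1Z)
11. 2 zombies → the upper station.  (the lower station: 0S 0Z; the upper station: 3S 3Z)

Yes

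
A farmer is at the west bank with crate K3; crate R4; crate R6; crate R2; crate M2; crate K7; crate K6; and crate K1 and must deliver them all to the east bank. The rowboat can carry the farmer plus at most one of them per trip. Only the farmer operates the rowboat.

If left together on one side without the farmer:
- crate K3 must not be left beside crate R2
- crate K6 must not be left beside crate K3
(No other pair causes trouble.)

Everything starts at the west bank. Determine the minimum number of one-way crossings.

Counting alone: the farmer can take at most 1 across per trip to the east bank, so moving all 8 needs at least 8 loaded trips out, with a return between consecutive ones — at least 15 crossings.
The safety rule pushes this higher. Following every safe sequence of crossings, the most of the 8 that can be at the east bank as the rowboat arrives there on crossing 15 is 7 — never all 8.
So no plan with fewer than 17 crossings exists, and this one achieves 17:
1. Farmer goes to the east bank with crate K3.  [the west bank: crate K1, crate K6, crate K7, crate M2, crate R2, crate R4, crate R6 | the east bank: crate K3]
2. Farmer goes back to the west bank alone.  [the west bank: crate K1, crate K6, crate K7, crate M2, crate R2, crate R4, crate R6 | the east bank: crate K3]
3. Farmer goes to the east bank with crate R4.  [the west bank: crate K1, crate K6, crate K7, crate M2, crate R2, crate R6 | the east bank: crate K3, crate R4]
4. Farmer goes back to the west bank alone.  [the west bank: crate K1, crate K6, crate K7, crate M2, crate R2, crate R6 | the east bank: crate K3, crate R4]
5. Farmer goes to the east bank with crate R6.  [the west bank: crate K1, crate K6, crate K7, crate M2, crate R2 | the east bank: crate K3, crate R4, crate R6]
6. Farmer goes back to the west bank alone.  [the west bank: crate K1, crate K6, crate K7, crate M2, crate R2 | the east bank: crate K3, crate R4, crate R6]
7. Farmer goes to the east bank with crate R2.  [the west bank: crate K1, crate K6, crate K7, crate M2 | the east bank: crate K3, crate R2, crate R4, crate R6]
8. Farmer goes back to the west bank with crate K3.  [the west bank: crate K1, crate K3, crate K6, crate K7, crate M2 | the east bank: crate R2, crate R4, crate R6]
9. Farmer goes to the east bank with crate K6.  [the west bank: crate K1, crate K3, crate K7, crate M2 | the east bank: crate K6, crate R2, crate R4, crate R6]
10. Farmer goes back to the west bank alone.  [the west bank: crate K1, crate K3, crate K7, crate M2 | the east bank: crate K6, crate R2, crate R4, crate R6]
11. Farmer goes to the east bank with crate M2.  [the west bank: crate K1, crate K3, crate K7 | the east bank: crate K6, crate M2, crate R2, crate R4, crate R6]
12. Farmer goes back to the west bank alone.  [the west bank: crate K1, crate K3, crate K7 | the east bank: crate K6, crate M2, crate R2, crate R4, crate R6]
13. Farmer goes to the east bank with crate K7.  [the west bank: crate K1, crate K3 | the east bank: crate K6, crate K7, crate M2, crate R2, crate R4, crate R6]
14. Farmer goes back to the west bank alone.  [the west bank: crate K1, crate K3 | the east bank: crate K6, crate K7, crate M2, crate R2, crate R4, crate R6]
15. Farmer goes to the east bank with crate K1.  [the west bank: crate K3 | the east bank: crate K1, crate K6, crate K7, crate M2, crate R2, crate R4, crate R6]
16. Farmer goes back to the west bank alone.  [the west bank: crate K3 | the east bank: crate K1, crate K6, crate K7, crate M2, crate R2, crate R4, crate R6]
17. Farmer goes to the east bank with crate K3.  [the west bank: — | the east bank: crate K1, crate K3, crate K6, crate K7, crate M2, crate R2, crate R4, crate R6]

17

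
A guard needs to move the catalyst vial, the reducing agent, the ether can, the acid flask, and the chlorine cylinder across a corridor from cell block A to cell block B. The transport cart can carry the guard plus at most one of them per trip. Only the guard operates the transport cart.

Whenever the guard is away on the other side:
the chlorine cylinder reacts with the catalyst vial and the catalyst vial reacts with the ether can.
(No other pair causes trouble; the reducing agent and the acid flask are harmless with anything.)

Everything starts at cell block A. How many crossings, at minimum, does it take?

Counting alone: the guard can take at most 1 across per trip to cell block B, so moving all 5 needs at least 5 loaded trips out, with a return between consecutive ones — at least 9 crossings.
The safety rule pushes this higher. Following every safe sequence of crossings, the most of the 5 that can be at cell block B as the transport cart arrives there on crossing 9 is 4 — never all 5.
So no plan with fewer than 11 crossings exists, and this one achieves 11:
1. Guard goes to cell block B with the catalyst vial.
2. Guard goes back to cell block A alone.
3. Guard goes to cell block B with the reducing agent.
4. Guard goes back to cell block A alone.
5. Guard goes to cell block B with the ether can.
6. Guard goes back to cell block A with the catalyst vial.
7. Guard goes to cell block B with the chlorine cylinder.
8. Guard goes back to cell block A alone.
9. Guard goes to cell block B with the acid flask.
10. Guard goes back to cell block A alone.
11. Guard goes to cell block B with the catalyst vial.

11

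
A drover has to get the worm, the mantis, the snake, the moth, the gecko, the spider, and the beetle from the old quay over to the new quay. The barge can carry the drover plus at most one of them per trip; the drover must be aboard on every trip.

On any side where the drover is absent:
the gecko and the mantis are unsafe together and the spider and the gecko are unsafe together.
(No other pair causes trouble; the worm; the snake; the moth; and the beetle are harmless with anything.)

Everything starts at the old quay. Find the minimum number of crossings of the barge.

Counting alone: the drover can take at most 1 across per trip to the new quay, so moving all 7 needs at least 7 loaded trips out, with a return between consecutive ones — at least 13 crossings.
The safety rule pushes this higher. Following every safe sequence of crossings, the most of the 7 that can be at the new quay as the barge arrives there on crossing 13 is 6 — never all 7.
So no plan with fewer than 15 crossings exists, and this one achieves 15:
1. Drover goes to the new quay with the gecko.  [the old quay: the beetle, the mantis, the moth, the snake, the spider, the worm | the new quay: the gecko]
2. Drover goes back to the old quay alone.  [the old quay: the beetle, the mantis, the moth, the snake, the spider, the worm | the new quay: the gecko]
3. Drover goes to the new quay with the worm.  [the old quay: the beetle, the mantis, the moth, the snake, the spider | the new quay: the gecko, the worm]
4. Drover goes back to the old quay alone.  [the old quay: the beetle, the mantis, the moth, the snake, the spider | the new quay: the gecko, the worm]
5. Drover goes to the new quay with the mantis.  [the old quay: the beetle, the moth, the snake, the spider | the new quay: the gecko, the mantis, the worm]
6. Drover goes back to the old quay with the gecko.  [the old quay: the beetle, the gecko, the moth, the snake, the spider | the new quay: the mantis, the worm]
7. Drover goes to the new quay with the spider.  [the old quay: the beetle, the gecko, the moth, the snake | the new quay: the mantis, the spider, the worm]
8. Drover goes back to the old quay alone.  [the old quay: the beetle, the gecko, the moth, the snake | the new quay: the mantis, the spider, the worm]
9. Drover goes to the new quay with the snake.  [the old quay: the beetle, the gecko, the moth | the new quay: the mantis, the snake, the spider, the worm]
10. Drover goes back to the old quay alone.  [the old quay: the beetle, the gecko, the moth | the new quay: the mantis, the snake, the spider, the worm]
11. Drover goes to the new quay with the moth.  [the old quay: the beetle, the gecko | the new quay: the mantis, the moth, the snake, the spider, the worm]
12. Drover goes back to the old quay alone.  [the old quay: the beetle, the gecko | the new quay: the mantis, the moth, the snake, the spider, the worm]
13. Drover goes to the new quay with the beetle.  [the old quay: the gecko | the new quay: the beetle, the mantis, the moth, the snake, the spider, the worm]
14. Drover goes back to the old quay alone.  [the old quay: the gecko | the new quay: the beetle, the mantis, the moth, the snake, the spider, the worm]
15. Drover goes to the new quay with the gecko.  [the old quay: — | the new quay: the beetle, the gecko, the mantis, the moth, the snake, the spider, the worm]

15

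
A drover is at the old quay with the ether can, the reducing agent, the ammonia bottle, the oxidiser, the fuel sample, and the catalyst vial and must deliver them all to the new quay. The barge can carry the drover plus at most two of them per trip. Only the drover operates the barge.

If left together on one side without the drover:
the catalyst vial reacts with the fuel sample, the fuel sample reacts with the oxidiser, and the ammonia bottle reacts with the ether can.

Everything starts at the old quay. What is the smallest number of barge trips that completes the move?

Counting alone: the drover can take at most 2 across per trip to the new quay, so moving all 6 needs at least 3 loaded trips out, with a return between consecutive ones — at least 5 crossings.
The safety rule pushes this higher. Following every safe sequence of crossings, the most of the 6 that can be at the new quay as the barge arrives there on crossing 5 is 5 — never all 6.
So no plan with fewer than 7 crossings exists, and this one achieves 7:
1. Drover goes to the new quay with the ether can and the fuel sample.  [the old quay: the ammonia bottle, the catalyst vial, the oxidiser, the reducing agent | the new quay: the ether can, the fuel sample]
2. Drover goes back to the old quay alone.  [the old quay: the ammonia bottle, the catalyst vial, the oxidiser, the reducing agent | the new quay: the ether can, the fuel sample]
3. Drover goes to the new quay with the reducing agent.  [the old quay: the ammonia bottle, the catalyst vial, the oxidiser | the new quay: the ether can, the fuel sample, the reducing agent]
4. Drover goes back to the old quay alone.  [the old quay: the ammonia bottle, the catalyst vial, the oxidiser | the new quay: the ether can, the fuel sample, the reducing agent]
5. Drover goes to the new quay with the catalyst vial and the oxidiser.  [the old quay: the ammonia bottle | the new quay: the catalyst vial, the ether can, the fuel sample, the oxidiser, the reducing agent]
6. Drover goes back to the old quay with the fuel sample.  [the old quay: the ammonia bottle, the fuel sample | the new quay: the catalyst vial, the ether can, the oxidiser, the reducing agent]
7. Drover goes to the new quay with the ammonia bottle and the fuel sample.  [the old quay: — | the new quay: the ammonia bottle, the catalyst vial, the ether can, the fuel sample, the oxidiser, the reducing agent]

7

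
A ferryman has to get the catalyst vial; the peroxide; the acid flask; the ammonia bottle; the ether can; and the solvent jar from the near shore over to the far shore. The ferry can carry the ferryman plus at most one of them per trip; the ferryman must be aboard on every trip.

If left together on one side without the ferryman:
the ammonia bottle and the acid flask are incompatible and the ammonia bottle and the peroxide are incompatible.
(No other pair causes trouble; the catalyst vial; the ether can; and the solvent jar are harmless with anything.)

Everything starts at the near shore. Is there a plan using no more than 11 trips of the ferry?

Counting alone: the ferryman can take at most 1 across per trip to the far shore, so moving all 6 needs at least 6 loaded trips out, with a return between consecutive ones — at least 11 crossings.
The safety rule pushes this higher. Following every safe sequence of crossings, the most of the 6 that can be at the far shore as the ferry arrives there on crossing 11 is 5 — never all 6.
So the move cannot be finished within 11 crossings. (The shortest complete plan takes 13:)
1. Ferryman goes to the far shore with the ammonia bottle.  [the near shore: the acid flask, the catalyst vial, the ether can, the peroxide, the solvent jar | the far shore: the ammonia bottle]
2. Ferryman goes back to the near shore alone.  [the near shore: the acid flask, the catalyst vial, the ether can, the peroxide, the solvent jar | the far shore: the ammonia bottle]
3. Ferryman goes to the far shore with the catalyst vial.  [the near shore: the acid flask, the ether can, the peroxide, the solvent jar | the far shore: the ammonia bottle, the catalyst vial]
4. Ferryman goes back to the near shore alone.  [the near shore: the acid flask, the ether can, the peroxide, the solvent jar | the far shore: the ammonia bottle, the catalyst vial]
5. Ferryman goes to the far shore with the peroxide.  [the near shore: the acid flask, the ether can, the solvent jar | the far shore: the ammonia bottle, the catalyst vial, the peroxide]
6. Ferryman goes back to the near shore with the ammonia bottle.  [the near shore: the acid flask, the ammonia bottle, the ether can, the solvent jar | the far shore: the catalyst vial, the peroxide]
7. Ferryman goes to the far shore with the acid flask.  [the near shore: the ammonia bottle, the ether can, the solvent jar | the far shore: the acid flask, the catalyst vial, the peroxide]
8. Ferryman goes back to the near shore alone.  [the near shore: the ammonia bottle, the ether can, the solvent jar | the far shore: the acid flask, the catalyst vial, the peroxide]
9. Ferryman goes to the far shore with the ether can.  [the near shore: the ammonia bottle, the solvent jar | the far shore: the acid flask, the catalyst vial, the ether can, the peroxide]
10. Ferryman goes back to the near shore alone.  [the near shore: the ammonia bottle, the solvent jar | the far shore: the acid flask, the catalyst vial, the ether can, the peroxide]
11. Ferryman goes to the far shore with the solvent jar.  [the near shore: the ammonia bottle | the far shore: the acid flask, the catalyst vial, the ether can, the peroxide, the solvent jar]
12. Ferryman goes back to the near shore alone.  [the near shore: the ammonia bottle | the far shore: the acid flask, the catalyst vial, the ether can, the peroxide, the solvent jar]
13. Ferryman goes to the far shore with the ammonia bottle.  [the near shore: — | the far shore: the acid flask, the ammonia bottle, the catalyst vial, the ether can, the peroxide, the solvent jar]

No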